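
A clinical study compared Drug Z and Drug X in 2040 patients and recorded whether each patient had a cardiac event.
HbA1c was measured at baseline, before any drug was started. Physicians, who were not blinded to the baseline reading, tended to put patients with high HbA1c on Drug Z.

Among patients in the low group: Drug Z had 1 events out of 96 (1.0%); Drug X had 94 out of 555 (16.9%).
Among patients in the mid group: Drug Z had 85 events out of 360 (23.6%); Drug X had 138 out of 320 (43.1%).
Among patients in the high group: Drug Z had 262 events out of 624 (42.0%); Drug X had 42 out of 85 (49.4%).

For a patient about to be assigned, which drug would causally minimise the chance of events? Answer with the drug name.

Drug Z

Within every HbA1c level Drug Z has the lower rate, yet pooled Drug X does — Simpson's reversal.
HbA1c is set before the drug has any effect — it is not caused by the drug — and it independently drives the outcome. That makes it a confounder, so the causal comparison is within HbA1c levels.
Within each level — low: 1.0% vs 16.9%; mid: 23.6% vs 43.1%; high: 42.0% vs 49.4% — Drug Z is lower every time.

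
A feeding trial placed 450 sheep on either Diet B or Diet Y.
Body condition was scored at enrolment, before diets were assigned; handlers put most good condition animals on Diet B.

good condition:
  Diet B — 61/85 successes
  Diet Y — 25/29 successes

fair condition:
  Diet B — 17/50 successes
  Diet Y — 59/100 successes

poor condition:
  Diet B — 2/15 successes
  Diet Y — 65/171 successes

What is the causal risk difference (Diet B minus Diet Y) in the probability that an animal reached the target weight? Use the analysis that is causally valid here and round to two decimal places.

-0.22

Starting body condition differs across diets for reasons unrelated to any effect of the diet itself, and it separately predicts the outcome — a classic confounder. We must compare within starting body condition levels.
Adjusting over the population distribution of starting body condition: 0.253·(0.718−0.862) + 0.333·(0.340−0.590) + 0.413·(0.133−0.380) = -0.222.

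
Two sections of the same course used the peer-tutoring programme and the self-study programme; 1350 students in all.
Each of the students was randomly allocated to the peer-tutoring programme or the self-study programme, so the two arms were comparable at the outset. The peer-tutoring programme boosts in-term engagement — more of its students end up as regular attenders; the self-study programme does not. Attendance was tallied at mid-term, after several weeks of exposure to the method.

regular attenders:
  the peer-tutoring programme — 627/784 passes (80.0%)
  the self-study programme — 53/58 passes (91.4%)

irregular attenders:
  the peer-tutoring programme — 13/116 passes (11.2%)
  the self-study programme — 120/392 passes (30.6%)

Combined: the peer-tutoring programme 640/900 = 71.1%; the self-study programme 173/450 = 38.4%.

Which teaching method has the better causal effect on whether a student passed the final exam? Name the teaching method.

the self-study programme is higher inside every mid-term attendance stratum but the peer-tutoring programme is higher in aggregate. Whether to stratify depends on how mid-term attendance relates to the teaching method.
The distribution of mid-term attendance is itself part of what the teaching method does — it is an intermediate outcome. Holding it fixed would remove that part of the effect; the total effect is the pooled difference.
Pooled: the peer-tutoring programme 71.1% vs the self-study programme 38.4%; the peer-tutoring programme is higher overall.

the peer-tutoring programme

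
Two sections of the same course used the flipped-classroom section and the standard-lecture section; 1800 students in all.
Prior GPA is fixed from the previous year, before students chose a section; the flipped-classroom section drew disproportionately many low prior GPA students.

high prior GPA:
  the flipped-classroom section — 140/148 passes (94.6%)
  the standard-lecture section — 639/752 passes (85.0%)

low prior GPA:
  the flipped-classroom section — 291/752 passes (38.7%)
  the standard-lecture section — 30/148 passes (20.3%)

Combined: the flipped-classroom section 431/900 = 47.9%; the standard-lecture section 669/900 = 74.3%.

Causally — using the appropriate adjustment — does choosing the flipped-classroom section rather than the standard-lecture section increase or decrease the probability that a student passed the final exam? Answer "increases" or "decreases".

The prior GPA band-specific comparison favours the flipped-classroom section throughout, but the pooled figures favour the standard-lecture section. The question is whether to condition on prior GPA band.
Prior GPA band satisfies the back-door criterion: it is not a descendant of the teaching method, and it blocks the spurious path from teaching method to outcome. Adjusting for it (i.e., using the within-prior GPA band rates) gives the causal effect.
Within each level — high prior GPA: 94.6% vs 85.0%; low prior GPA: 38.7% vs 20.3% — the flipped-classroom section is higher every time.

increases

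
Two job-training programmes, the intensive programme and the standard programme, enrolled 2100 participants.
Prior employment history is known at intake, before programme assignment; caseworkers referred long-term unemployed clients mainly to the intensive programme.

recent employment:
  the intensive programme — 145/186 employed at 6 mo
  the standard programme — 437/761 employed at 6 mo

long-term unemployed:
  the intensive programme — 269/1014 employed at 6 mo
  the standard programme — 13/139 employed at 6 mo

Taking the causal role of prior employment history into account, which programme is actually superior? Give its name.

the intensive programme

the intensive programme is higher inside every prior employment history stratum but the standard programme is higher in aggregate. Whether to stratify depends on how prior employment history relates to the programme.
Prior employment history is set before the programme has any effect — it is not caused by the programme — and it independently drives the outcome. That makes it a confounder, so the causal comparison is within prior employment history levels.
Within each level — recent employment: 78.0% vs 57.4%; long-term unemployed: 26.5% vs 9.4% — the intensive programme is higher every time.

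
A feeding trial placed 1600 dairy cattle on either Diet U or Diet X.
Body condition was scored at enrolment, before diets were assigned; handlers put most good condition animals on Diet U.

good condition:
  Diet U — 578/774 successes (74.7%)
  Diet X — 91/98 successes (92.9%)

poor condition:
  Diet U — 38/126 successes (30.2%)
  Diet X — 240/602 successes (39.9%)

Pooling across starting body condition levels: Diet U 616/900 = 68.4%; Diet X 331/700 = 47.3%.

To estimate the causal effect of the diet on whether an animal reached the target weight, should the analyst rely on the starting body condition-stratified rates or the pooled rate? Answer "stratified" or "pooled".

Diet X is higher inside every starting body condition stratum but Diet U is higher in aggregate. Whether to stratify depends on how starting body condition relates to the diet.
Starting body condition satisfies the back-door criterion: it is not a descendant of the diet, and it blocks the spurious path from diet to outcome. Adjusting for it (i.e., using the within-starting body condition rates) gives the causal effect.
Within each level — good condition: 74.7% vs 92.9%; poor condition: 30.2% vs 39.9% — Diet X is higher every time.

stratified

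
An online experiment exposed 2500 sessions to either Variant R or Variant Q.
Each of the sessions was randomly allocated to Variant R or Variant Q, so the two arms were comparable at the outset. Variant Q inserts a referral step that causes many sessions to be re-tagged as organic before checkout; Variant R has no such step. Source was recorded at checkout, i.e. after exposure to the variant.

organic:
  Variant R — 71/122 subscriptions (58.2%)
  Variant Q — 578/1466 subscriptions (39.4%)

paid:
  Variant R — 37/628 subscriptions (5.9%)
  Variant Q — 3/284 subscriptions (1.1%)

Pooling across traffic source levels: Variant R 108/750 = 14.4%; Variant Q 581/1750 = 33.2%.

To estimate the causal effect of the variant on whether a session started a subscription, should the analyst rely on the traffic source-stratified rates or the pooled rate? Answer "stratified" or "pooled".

The stratified and pooled comparisons disagree (Variant R wins within each traffic source; Variant Q wins overall), so the answer turns on the causal role of traffic source.
Traffic source is recorded after the variant and is itself shifted by it — it sits on the causal path from variant to outcome. Conditioning on a mediator would strip out part of the effect we want; the pooled comparison gives the total causal effect.
Pooled: Variant R 14.4% vs Variant Q 33.2%; Variant Q is higher overall.

pooled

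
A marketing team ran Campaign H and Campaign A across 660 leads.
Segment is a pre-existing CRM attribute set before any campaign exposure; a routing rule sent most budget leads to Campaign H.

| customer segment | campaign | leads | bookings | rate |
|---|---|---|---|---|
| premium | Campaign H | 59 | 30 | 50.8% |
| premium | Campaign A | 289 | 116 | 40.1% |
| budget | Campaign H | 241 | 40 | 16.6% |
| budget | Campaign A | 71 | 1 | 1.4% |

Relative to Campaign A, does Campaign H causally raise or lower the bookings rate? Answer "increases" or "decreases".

Customer segment differs across campaigns for reasons unrelated to any effect of the campaign itself, and it separately predicts the outcome — a classic confounder. We must compare within customer segment levels.
Within each level — premium: 50.8% vs 40.1%; budget: 16.6% vs 1.4% — Campaign H is higher every time.

increases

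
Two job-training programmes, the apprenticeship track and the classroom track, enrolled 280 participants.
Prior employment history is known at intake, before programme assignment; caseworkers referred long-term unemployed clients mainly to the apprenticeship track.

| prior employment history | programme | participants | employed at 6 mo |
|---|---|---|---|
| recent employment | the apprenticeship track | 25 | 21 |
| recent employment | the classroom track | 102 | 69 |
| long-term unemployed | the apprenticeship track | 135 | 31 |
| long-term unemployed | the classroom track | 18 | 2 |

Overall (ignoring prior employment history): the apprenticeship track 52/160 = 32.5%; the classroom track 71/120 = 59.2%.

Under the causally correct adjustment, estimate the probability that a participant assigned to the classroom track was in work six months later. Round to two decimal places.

0.37

Here prior employment history is a common cause — it drives both which programme a case falls under and the outcome. The crude comparison mixes populations; the stratum-specific rates are the causally relevant ones.
Standardising the classroom track to the population prior employment history mix: 0.454·69/102 + 0.546·2/18 = 0.368.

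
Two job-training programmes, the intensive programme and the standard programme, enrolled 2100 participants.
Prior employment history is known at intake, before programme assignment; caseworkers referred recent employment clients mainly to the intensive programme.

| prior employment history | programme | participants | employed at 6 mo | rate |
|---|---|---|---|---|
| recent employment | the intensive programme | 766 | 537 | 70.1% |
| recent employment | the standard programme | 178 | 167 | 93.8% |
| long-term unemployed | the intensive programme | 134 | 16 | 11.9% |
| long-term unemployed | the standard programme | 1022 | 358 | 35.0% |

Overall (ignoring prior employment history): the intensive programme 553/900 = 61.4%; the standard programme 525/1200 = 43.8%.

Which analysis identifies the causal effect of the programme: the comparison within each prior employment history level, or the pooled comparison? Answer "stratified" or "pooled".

stratified

Prior employment history satisfies the back-door criterion: it is not a descendant of the programme, and it blocks the spurious path from programme to outcome. Adjusting for it (i.e., using the within-prior employment history rates) gives the causal effect.
Within each level — recent employment: 70.1% vs 93.8%; long-term unemployed: 11.9% vs 35.0% — the standard programme is higher every time.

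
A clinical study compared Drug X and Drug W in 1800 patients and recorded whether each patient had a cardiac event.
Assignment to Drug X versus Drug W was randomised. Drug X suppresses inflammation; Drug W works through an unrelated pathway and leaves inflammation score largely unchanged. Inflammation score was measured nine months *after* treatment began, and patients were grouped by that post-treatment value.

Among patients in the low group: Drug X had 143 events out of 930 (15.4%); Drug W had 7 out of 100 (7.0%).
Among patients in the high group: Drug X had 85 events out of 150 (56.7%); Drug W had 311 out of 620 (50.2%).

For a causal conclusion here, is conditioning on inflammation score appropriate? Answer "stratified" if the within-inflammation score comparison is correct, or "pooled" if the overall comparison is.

pooled

Inflammation score is recorded after the drug and is itself shifted by it — it sits on the causal path from drug to outcome. Conditioning on a mediator would strip out part of the effect we want; the pooled comparison gives the total causal effect.
Pooled: Drug X 21.1% vs Drug W 44.2%; Drug X is lower overall.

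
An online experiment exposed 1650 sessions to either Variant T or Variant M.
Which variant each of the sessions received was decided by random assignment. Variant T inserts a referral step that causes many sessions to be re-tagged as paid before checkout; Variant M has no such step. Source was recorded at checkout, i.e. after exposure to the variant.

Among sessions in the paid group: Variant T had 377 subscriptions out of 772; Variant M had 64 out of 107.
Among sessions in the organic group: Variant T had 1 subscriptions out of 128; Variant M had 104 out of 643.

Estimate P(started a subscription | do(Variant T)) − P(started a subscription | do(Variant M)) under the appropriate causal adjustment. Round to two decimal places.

The traffic source-specific comparison favours Variant M throughout, but the pooled figures favour Variant T. The question is whether to condition on traffic source.
The distribution of traffic source is itself part of what the variant does — it is an intermediate outcome. Holding it fixed would remove that part of the effect; the total effect is the pooled difference.
The causal difference is the pooled difference: 0.420 − 0.224 = +0.196.

+0.20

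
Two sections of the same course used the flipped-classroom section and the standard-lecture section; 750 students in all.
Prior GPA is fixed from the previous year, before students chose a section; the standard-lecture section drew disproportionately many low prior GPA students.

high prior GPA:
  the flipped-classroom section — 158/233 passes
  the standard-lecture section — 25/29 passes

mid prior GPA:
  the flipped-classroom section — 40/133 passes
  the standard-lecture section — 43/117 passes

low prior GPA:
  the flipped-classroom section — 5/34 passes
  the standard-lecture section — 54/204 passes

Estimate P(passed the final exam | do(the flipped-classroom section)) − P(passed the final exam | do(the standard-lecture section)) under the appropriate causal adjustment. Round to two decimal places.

Prior GPA band is set before the teaching method has any effect — it is not caused by the teaching method — and it independently drives the outcome. That makes it a confounder, so the causal comparison is within prior GPA band levels.
Adjusting over the population distribution of prior GPA band: 0.349·(0.678−0.862) + 0.333·(0.301−0.368) + 0.317·(0.147−0.265) = -0.124.

-0.12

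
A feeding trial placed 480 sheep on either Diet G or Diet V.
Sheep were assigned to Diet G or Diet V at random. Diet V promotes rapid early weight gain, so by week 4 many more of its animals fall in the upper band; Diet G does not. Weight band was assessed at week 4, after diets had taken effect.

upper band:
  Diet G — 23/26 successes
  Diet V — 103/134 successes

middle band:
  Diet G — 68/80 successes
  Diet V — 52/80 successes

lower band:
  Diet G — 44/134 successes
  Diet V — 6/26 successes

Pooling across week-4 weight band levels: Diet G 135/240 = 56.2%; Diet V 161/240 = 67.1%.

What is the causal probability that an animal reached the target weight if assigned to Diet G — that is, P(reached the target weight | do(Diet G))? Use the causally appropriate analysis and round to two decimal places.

The week-4 weight band-specific comparison favours Diet G throughout, but the pooled figures favour Diet V. The question is whether to condition on week-4 weight band.
The distribution of week-4 weight band is itself part of what the diet does — it is an intermediate outcome. Holding it fixed would remove that part of the effect; the total effect is the pooled difference.
So P(outcome | do(Diet G)) is just the pooled rate for Diet G: 135/240 = 0.562.

0.56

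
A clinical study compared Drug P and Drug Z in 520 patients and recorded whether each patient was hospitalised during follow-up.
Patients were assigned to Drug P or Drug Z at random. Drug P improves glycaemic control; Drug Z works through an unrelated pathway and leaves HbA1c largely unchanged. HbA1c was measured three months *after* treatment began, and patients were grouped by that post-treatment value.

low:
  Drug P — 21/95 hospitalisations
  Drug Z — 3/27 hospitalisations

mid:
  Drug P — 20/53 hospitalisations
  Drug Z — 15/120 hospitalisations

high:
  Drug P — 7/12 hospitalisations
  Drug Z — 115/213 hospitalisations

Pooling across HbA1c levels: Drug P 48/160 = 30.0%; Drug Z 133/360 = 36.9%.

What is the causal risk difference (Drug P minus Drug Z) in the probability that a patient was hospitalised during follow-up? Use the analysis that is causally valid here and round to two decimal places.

-0.07

The HbA1c-specific comparison favours Drug Z throughout, but the pooled figures favour Drug P. The question is whether to condition on HbA1c.
The distribution of HbA1c is itself part of what the drug does — it is an intermediate outcome. Holding it fixed would remove that part of the effect; the total effect is the pooled difference.
The causal difference is the pooled difference: 0.300 − 0.369 = -0.069.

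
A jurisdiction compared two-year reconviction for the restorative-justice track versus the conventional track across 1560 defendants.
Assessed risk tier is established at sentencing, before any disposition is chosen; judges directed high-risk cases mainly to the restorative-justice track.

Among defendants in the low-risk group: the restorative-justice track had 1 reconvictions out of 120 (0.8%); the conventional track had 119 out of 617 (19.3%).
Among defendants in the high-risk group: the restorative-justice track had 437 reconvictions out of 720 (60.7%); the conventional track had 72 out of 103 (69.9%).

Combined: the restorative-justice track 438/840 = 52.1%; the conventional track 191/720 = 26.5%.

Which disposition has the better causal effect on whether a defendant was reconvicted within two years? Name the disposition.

the restorative-justice track is lower inside every assessed risk tier stratum but the conventional track is lower in aggregate. Whether to stratify depends on how assessed risk tier relates to the disposition.
Since assessed risk tier is a pre-existing factor (not a product of the disposition) and it affects the outcome on its own, it is a confounder. The stratified rates, not the pooled rate, identify the causal effect.
Within each level — low-risk: 0.8% vs 19.3%; high-risk: 60.7% vs 69.9% — the restorative-justice track is lower every time.

the restorative-justice track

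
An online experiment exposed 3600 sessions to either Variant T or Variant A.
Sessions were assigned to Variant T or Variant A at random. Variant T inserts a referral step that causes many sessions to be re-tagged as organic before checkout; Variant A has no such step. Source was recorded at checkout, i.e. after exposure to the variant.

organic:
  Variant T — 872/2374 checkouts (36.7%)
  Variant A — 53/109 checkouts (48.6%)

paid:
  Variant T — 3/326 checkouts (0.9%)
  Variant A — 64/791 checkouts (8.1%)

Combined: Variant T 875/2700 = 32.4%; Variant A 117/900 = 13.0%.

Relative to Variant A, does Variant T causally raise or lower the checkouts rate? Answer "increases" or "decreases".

increases

Traffic source is downstream of the variant. One should not condition on a consequence of treatment, so the overall rates are the right comparison.
Pooled: Variant T 32.4% vs Variant A 13.0%; Variant T is higher overall.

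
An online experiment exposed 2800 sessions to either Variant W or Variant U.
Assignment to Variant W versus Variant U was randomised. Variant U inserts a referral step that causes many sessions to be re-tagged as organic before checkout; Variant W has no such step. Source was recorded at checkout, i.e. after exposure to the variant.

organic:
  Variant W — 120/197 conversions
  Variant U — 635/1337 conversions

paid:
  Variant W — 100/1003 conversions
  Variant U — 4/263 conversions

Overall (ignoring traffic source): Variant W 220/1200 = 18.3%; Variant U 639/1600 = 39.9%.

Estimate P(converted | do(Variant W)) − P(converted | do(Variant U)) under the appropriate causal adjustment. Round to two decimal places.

Traffic source is recorded after the variant and is itself shifted by it — it sits on the causal path from variant to outcome. Conditioning on a mediator would strip out part of the effect we want; the pooled comparison gives the total causal effect.
The causal difference is the pooled difference: 0.183 − 0.399 = -0.216.

-0.22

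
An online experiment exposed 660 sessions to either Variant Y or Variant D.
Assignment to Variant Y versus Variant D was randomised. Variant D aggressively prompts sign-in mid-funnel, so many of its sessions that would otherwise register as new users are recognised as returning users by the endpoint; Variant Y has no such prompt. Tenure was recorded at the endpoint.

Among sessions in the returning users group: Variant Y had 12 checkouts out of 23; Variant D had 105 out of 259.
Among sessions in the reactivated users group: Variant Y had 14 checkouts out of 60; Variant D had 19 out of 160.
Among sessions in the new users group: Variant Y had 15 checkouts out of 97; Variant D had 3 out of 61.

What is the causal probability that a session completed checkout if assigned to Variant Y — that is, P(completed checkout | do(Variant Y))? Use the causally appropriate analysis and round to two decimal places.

0.23

Stratifying would compare variants among sessions the variants themselves sorted into user tenure groups — a form of selection on an intermediate. The unconditioned pooled rates give the total causal effect.
So P(outcome | do(Variant Y)) is just the pooled rate for Variant Y: 41/180 = 0.228.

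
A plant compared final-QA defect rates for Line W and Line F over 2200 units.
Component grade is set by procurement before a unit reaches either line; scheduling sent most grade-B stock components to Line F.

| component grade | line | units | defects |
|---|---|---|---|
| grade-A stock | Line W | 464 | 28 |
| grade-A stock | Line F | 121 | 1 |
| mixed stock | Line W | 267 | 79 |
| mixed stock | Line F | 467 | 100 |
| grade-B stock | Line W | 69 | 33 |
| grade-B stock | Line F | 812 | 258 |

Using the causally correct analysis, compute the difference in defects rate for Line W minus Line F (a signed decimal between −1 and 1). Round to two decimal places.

+0.11

The component grade-specific comparison favours Line F throughout, but the pooled figures favour Line W. The question is whether to condition on component grade.
Component grade satisfies the back-door criterion: it is not a descendant of the line, and it blocks the spurious path from line to outcome. Adjusting for it (i.e., using the within-component grade rates) gives the causal effect.
Adjusting over the population distribution of component grade: 0.266·(0.060−0.008) + 0.334·(0.296−0.214) + 0.400·(0.478−0.318) = +0.105.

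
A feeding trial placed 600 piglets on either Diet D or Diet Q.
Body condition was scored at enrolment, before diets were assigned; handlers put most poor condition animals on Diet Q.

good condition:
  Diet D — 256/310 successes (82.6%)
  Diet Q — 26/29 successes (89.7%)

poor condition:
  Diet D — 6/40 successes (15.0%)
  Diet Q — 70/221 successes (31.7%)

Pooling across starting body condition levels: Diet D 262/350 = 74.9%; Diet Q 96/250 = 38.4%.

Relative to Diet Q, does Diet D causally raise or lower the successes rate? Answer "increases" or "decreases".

decreases

Since starting body condition is a pre-existing factor (not a product of the diet) and it affects the outcome on its own, it is a confounder. The stratified rates, not the pooled rate, identify the causal effect.
Within each level — good condition: 82.6% vs 89.7%; poor condition: 15.0% vs 31.7% — Diet Q is higher every time.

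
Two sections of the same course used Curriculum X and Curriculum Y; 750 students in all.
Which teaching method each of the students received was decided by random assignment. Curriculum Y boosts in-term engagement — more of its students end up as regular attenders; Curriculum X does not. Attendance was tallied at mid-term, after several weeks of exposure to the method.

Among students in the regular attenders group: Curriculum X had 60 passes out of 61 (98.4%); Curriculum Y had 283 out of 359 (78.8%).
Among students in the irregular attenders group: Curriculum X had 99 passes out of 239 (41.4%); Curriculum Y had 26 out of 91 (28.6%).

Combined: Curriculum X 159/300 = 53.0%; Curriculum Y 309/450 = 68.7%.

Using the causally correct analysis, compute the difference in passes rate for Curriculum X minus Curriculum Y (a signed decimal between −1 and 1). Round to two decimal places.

Within every mid-term attendance level Curriculum X has the higher rate, yet pooled Curriculum Y does — Simpson's reversal.
Mid-term attendance here is a post-treatment variable shaped by the teaching method; conditioning on it would introduce bias rather than remove it. The overall comparison is the causal one.
The causal difference is the pooled difference: 0.530 − 0.687 = -0.157.

-0.16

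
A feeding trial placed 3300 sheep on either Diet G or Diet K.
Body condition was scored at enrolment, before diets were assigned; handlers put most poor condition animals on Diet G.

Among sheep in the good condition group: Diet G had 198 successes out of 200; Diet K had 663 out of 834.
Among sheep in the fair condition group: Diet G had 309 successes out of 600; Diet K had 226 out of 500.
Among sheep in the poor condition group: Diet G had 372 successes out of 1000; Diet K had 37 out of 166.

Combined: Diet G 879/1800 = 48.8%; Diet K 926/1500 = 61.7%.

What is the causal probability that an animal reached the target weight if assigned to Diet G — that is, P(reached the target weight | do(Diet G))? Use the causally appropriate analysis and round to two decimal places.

0.61

Starting body condition is set before the diet has any effect — it is not caused by the diet — and it independently drives the outcome. That makes it a confounder, so the causal comparison is within starting body condition levels.
Standardising Diet G to the population starting body condition mix: 0.313·198/200 + 0.333·309/600 + 0.353·372/1000 = 0.613.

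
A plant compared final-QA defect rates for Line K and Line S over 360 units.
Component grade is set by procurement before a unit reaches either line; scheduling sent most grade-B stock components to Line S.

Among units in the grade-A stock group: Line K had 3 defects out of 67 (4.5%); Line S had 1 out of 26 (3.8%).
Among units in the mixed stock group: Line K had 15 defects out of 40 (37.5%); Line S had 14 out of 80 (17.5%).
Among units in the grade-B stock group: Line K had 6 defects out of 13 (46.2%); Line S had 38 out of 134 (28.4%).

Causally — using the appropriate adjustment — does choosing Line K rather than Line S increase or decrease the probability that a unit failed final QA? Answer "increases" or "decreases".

increases

Component grade satisfies the back-door criterion: it is not a descendant of the line, and it blocks the spurious path from line to outcome. Adjusting for it (i.e., using the within-component grade rates) gives the causal effect.
Within each level — grade-A stock: 4.5% vs 3.8%; mixed stock: 37.5% vs 17.5%; grade-B stock: 46.2% vs 28.4% — Line S is lower every time.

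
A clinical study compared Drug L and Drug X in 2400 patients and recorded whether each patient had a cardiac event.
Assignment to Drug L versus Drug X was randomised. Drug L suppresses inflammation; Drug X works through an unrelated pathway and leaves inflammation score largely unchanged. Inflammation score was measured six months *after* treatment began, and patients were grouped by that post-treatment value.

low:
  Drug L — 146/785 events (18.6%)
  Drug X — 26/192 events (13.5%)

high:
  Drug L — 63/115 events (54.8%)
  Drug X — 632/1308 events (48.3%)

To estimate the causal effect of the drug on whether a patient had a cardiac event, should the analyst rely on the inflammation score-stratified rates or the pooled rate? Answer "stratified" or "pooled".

pooled

The stratified and pooled comparisons disagree (Drug X wins within each inflammation score; Drug L wins overall), so the answer turns on the causal role of inflammation score.
Inflammation score lies on the pathway drug → inflammation score → outcome, so adjusting for it blocks the indirect effect. For the total causal effect of drug, use the unadjusted pooled rates.
Pooled: Drug L 23.2% vs Drug X 43.9%; Drug L is lower overall.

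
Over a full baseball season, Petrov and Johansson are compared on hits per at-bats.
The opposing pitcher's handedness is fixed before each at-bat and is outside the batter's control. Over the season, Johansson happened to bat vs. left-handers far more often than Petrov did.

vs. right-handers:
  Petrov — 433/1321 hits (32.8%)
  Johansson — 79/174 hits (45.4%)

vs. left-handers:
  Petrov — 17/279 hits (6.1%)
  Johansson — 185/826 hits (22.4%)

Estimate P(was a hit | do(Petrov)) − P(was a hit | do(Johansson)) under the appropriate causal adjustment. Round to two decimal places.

-0.14

Johansson is higher inside every pitcher handedness stratum but Petrov is higher in aggregate. Whether to stratify depends on how pitcher handedness relates to the player.
Pitcher handedness satisfies the back-door criterion: it is not a descendant of the player, and it blocks the spurious path from player to outcome. Adjusting for it (i.e., using the within-pitcher handedness rates) gives the causal effect.
Adjusting over the population distribution of pitcher handedness: 0.575·(0.328−0.454) + 0.425·(0.061−0.224) = -0.142.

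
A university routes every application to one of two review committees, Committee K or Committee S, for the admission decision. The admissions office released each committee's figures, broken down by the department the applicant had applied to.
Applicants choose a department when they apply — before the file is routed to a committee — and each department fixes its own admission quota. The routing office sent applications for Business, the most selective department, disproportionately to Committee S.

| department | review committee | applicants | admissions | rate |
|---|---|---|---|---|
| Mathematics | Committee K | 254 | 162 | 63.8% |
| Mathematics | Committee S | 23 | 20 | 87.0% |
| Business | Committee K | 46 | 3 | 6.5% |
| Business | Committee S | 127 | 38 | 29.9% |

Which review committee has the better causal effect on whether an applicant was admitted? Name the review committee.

Committee S

The stratified and pooled comparisons disagree (Committee S wins within each department; Committee K wins overall), so the answer turns on the causal role of department.
Here department is a common cause — it drives both which review committee a case falls under and the outcome. The crude comparison mixes populations; the stratum-specific rates are the causally relevant ones.
Within each level — Mathematics: 63.8% vs 87.0%; Business: 6.5% vs 29.9% — Committee S is higher every time.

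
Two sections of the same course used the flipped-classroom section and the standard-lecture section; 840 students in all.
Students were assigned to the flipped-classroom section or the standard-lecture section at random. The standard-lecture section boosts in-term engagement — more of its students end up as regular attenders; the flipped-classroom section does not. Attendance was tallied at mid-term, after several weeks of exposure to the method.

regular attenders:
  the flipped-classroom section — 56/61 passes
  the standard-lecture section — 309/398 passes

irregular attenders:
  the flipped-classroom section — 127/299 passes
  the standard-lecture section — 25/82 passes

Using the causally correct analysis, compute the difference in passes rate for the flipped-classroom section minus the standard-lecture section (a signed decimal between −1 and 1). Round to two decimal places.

-0.19

Mid-term attendance is recorded after the teaching method and is itself shifted by it — it sits on the causal path from teaching method to outcome. Conditioning on a mediator would strip out part of the effect we want; the pooled comparison gives the total causal effect.
The causal difference is the pooled difference: 0.508 − 0.696 = -0.188.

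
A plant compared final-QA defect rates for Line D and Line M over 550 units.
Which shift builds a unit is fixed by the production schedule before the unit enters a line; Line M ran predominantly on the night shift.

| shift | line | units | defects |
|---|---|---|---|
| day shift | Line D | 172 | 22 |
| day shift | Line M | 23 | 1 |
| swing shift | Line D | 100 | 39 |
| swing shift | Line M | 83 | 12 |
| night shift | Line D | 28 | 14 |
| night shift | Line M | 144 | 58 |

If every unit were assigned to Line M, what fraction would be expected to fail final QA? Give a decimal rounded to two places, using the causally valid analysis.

The stratified and pooled comparisons disagree (Line M wins within each shift; Line D wins overall), so the answer turns on the causal role of shift.
The imbalance in shift arose from how units were allocated, not from anything the line did; and shift independently affects the outcome. The pooled gap is confounded — condition on shift.
Standardising Line M to the population shift mix: 0.355·1/23 + 0.333·12/83 + 0.313·58/144 = 0.189.

0.19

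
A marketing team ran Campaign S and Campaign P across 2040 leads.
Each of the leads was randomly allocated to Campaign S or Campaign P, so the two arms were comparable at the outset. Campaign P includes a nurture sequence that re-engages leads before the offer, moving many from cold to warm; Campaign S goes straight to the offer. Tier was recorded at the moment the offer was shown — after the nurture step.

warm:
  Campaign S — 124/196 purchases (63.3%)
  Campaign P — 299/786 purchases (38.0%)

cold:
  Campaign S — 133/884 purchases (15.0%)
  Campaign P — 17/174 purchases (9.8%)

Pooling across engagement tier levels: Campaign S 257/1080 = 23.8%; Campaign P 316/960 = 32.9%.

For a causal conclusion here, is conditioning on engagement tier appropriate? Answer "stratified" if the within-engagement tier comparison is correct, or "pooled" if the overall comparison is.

pooled

The engagement tier-specific comparison favours Campaign S throughout, but the pooled figures favour Campaign P. The question is whether to condition on engagement tier.
Stratifying would compare campaigns among leads the campaigns themselves sorted into engagement tier groups — a form of selection on an intermediate. The unconditioned pooled rates give the total causal effect.
Pooled: Campaign S 23.8% vs Campaign P 32.9%; Campaign P is higher overall.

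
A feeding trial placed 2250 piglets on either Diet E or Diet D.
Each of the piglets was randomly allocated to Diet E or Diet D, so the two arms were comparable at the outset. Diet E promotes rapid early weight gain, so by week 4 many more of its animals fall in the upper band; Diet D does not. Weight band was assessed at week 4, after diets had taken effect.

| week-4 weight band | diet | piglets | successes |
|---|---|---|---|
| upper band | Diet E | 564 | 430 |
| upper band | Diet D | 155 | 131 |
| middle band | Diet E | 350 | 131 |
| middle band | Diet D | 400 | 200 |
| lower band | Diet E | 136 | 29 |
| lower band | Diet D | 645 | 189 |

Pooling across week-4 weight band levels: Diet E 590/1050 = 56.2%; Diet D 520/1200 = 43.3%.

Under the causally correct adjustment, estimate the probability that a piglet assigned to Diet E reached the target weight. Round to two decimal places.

Within every week-4 weight band level Diet D has the higher rate, yet pooled Diet E does — Simpson's reversal.
Because the diet influences week-4 weight band, week-4 weight band is a post-treatment mediator, not a confounder. Stratifying on it would bias the estimate; the causal effect is the crude pooled difference.
So P(outcome | do(Diet E)) is just the pooled rate for Diet E: 590/1050 = 0.562.

0.56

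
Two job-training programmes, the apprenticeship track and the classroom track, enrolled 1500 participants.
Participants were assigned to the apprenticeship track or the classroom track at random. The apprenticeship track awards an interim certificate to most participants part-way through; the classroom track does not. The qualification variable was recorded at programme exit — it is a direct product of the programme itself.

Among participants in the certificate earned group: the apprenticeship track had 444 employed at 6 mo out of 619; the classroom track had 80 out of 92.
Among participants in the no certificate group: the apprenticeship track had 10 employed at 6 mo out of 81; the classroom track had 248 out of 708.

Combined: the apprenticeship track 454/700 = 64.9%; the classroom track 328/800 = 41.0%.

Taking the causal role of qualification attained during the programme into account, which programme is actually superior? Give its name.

the apprenticeship track

the classroom track is higher inside every qualification attained during the programme stratum but the apprenticeship track is higher in aggregate. Whether to stratify depends on how qualification attained during the programme relates to the programme.
Stratifying would compare programmes among participants the programmes themselves sorted into qualification attained during the programme groups — a form of selection on an intermediate. The unconditioned pooled rates give the total causal effect.
Pooled: the apprenticeship track 64.9% vs the classroom track 41.0%; the apprenticeship track is higher overall.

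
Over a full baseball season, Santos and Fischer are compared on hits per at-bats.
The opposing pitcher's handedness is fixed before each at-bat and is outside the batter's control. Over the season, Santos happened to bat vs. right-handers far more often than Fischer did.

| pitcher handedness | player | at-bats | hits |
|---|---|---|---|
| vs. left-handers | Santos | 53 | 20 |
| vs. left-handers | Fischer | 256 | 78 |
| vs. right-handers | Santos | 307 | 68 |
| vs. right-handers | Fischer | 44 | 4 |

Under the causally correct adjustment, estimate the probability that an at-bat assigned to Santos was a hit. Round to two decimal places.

The pitcher handedness-specific comparison favours Santos throughout, but the pooled figures favour Fischer. The question is whether to condition on pitcher handedness.
Here pitcher handedness is a common cause — it drives both which player a case falls under and the outcome. The crude comparison mixes populations; the stratum-specific rates are the causally relevant ones.
Standardising Santos to the population pitcher handedness mix: 0.468·20/53 + 0.532·68/307 = 0.294.

0.29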